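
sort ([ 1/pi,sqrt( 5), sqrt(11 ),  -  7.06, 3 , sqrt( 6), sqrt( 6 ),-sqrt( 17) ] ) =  [-7.06 , - sqrt (17),  1/pi,sqrt( 5),sqrt(6), sqrt(6 ),3,sqrt( 11) ]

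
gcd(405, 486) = 81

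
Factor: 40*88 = 2^6 * 5^1*11^1 = 3520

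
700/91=7 + 9/13 = 7.69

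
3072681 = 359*8559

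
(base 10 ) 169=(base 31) 5E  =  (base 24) 71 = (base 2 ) 10101001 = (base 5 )1134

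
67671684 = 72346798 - 4675114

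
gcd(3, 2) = 1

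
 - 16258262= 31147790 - 47406052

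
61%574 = 61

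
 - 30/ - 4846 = 15/2423 = 0.01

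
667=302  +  365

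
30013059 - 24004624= 6008435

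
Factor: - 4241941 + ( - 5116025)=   -  2^1*3^2*37^1 * 14051^1 = -  9357966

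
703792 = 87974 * 8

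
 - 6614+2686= - 3928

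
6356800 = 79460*80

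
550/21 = 26 +4/21=26.19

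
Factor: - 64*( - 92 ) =2^8* 23^1 = 5888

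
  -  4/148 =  - 1/37 =- 0.03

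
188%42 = 20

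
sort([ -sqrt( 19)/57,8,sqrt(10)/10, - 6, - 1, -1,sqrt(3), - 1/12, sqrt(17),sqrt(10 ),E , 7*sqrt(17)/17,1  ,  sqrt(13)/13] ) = [ - 6, - 1, - 1, - 1/12,  -  sqrt( 19)/57 , sqrt( 13)/13,sqrt(10)/10,1,7*sqrt ( 17 ) /17, sqrt(3),E,sqrt( 10 ),sqrt(17 ), 8]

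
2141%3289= 2141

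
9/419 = 9/419 = 0.02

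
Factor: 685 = 5^1*137^1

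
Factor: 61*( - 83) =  - 5063 = - 61^1* 83^1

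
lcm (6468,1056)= 51744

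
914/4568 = 457/2284 = 0.20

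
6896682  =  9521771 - 2625089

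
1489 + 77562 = 79051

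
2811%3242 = 2811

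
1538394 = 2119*726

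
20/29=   20/29 = 0.69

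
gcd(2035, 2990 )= 5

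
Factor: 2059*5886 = 2^1*3^3*29^1 * 71^1*109^1 = 12119274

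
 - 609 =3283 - 3892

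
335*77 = 25795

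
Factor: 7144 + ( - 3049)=3^2*5^1*7^1*13^1 = 4095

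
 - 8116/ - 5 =1623 + 1/5 = 1623.20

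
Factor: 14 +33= 47=47^1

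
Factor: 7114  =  2^1*3557^1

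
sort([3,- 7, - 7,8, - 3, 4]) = [ - 7, - 7, - 3,3, 4,8]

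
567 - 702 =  - 135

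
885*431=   381435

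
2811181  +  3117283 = 5928464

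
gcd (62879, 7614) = 1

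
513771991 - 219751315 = 294020676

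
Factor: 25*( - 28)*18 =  - 12600 = -  2^3*3^2*5^2* 7^1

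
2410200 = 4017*600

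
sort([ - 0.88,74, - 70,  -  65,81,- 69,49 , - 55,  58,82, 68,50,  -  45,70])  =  [ - 70, - 69, - 65, - 55,-45, - 0.88,49, 50,58,68, 70, 74 , 81 , 82]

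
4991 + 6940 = 11931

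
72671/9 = 72671/9 = 8074.56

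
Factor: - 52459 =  - 11^1*19^1 * 251^1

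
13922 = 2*6961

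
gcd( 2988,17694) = 18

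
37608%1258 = 1126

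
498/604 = 249/302 = 0.82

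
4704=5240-536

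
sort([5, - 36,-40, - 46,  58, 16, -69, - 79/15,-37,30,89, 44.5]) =[  -  69, - 46,-40,-37,-36, - 79/15, 5, 16, 30,44.5, 58 , 89]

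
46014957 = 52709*873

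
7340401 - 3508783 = 3831618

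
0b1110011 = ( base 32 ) 3j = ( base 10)115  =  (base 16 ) 73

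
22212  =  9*2468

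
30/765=2/51 = 0.04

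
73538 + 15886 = 89424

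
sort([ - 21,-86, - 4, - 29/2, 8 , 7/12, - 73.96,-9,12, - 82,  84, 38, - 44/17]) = [ - 86, - 82, - 73.96, - 21, - 29/2, - 9, - 4, - 44/17, 7/12, 8, 12,  38, 84]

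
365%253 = 112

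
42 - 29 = 13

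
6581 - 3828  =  2753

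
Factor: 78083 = 113^1*691^1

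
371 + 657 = 1028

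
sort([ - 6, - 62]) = [ - 62, - 6]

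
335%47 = 6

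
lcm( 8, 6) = 24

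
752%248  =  8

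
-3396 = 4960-8356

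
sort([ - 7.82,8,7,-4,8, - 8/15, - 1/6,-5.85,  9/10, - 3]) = [ - 7.82, - 5.85, -4, - 3, - 8/15, - 1/6,9/10,7,8,8 ]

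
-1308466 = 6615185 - 7923651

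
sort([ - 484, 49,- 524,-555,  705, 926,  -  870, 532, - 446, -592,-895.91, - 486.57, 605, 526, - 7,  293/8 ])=[-895.91, - 870, - 592, - 555 , - 524, - 486.57, - 484, - 446,-7,293/8,  49,526,532, 605,705 , 926 ] 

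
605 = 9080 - 8475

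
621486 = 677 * 918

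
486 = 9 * 54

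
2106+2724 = 4830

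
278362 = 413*674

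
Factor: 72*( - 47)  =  -2^3*3^2 * 47^1= - 3384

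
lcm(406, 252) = 7308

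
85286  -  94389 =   -  9103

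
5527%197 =11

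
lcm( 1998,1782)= 65934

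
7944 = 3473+4471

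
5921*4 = 23684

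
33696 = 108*312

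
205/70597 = 205/70597  =  0.00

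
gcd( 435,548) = 1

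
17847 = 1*17847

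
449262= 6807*66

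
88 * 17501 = 1540088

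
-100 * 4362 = -436200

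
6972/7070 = 498/505  =  0.99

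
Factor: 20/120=1/6 =2^( - 1)*3^( - 1) 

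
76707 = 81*947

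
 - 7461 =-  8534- - 1073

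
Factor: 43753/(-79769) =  - 43753^1* 79769^( - 1 )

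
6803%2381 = 2041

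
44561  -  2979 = 41582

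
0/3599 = 0 = 0.00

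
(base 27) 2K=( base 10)74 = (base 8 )112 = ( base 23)35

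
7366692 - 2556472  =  4810220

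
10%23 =10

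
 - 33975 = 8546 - 42521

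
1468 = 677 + 791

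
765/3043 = 45/179 = 0.25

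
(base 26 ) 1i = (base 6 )112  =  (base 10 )44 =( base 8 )54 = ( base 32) 1c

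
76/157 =76/157 = 0.48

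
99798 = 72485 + 27313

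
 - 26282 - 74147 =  - 100429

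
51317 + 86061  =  137378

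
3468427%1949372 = 1519055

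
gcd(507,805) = 1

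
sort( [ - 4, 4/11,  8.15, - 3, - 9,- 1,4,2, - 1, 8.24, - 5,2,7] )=[ - 9, - 5, - 4, - 3, - 1, - 1,4/11,2,  2,4,7 , 8.15,  8.24]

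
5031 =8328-3297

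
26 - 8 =18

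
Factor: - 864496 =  - 2^4 * 71^1*761^1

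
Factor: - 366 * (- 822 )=300852 = 2^2 * 3^2*61^1*137^1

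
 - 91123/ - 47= 1938+37/47  =  1938.79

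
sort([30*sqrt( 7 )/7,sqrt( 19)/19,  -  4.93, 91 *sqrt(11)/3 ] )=[ - 4.93,sqrt (19)/19,30*sqrt(7)/7,91*sqrt( 11)/3]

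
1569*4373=6861237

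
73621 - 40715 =32906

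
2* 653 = 1306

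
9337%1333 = 6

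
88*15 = 1320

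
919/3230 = 919/3230 = 0.28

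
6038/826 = 3019/413 = 7.31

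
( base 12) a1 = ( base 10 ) 121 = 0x79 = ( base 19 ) 67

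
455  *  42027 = 19122285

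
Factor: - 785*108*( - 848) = 2^6 * 3^3*5^1*53^1*157^1 = 71893440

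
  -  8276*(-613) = 5073188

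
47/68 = 47/68 = 0.69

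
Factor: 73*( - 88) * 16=-2^7*11^1*73^1=-102784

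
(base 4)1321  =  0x79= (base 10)121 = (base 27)4D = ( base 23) 56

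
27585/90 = 306 + 1/2 = 306.50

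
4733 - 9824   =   - 5091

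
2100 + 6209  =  8309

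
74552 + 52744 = 127296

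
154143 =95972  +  58171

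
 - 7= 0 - 7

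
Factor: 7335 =3^2*5^1*163^1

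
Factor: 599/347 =347^( - 1)*599^1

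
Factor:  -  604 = -2^2*151^1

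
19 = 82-63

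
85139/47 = 1811 + 22/47 = 1811.47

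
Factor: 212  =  2^2 * 53^1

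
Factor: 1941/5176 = 3/8 = 2^( - 3)*3^1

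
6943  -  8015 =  - 1072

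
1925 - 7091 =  - 5166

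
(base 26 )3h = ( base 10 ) 95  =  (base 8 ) 137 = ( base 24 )3n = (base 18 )55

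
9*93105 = 837945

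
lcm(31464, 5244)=31464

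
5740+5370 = 11110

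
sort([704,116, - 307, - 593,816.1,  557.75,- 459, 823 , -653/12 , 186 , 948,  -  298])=[ - 593 , - 459 ,-307,-298 ,  -  653/12,116, 186 , 557.75,704,  816.1,823, 948]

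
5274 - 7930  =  -2656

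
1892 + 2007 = 3899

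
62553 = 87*719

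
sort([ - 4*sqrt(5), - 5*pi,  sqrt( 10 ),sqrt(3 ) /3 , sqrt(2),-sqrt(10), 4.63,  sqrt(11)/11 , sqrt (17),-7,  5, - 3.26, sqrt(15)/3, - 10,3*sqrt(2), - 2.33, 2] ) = [ - 5*pi, - 10, - 4*sqrt( 5), - 7, - 3.26, - sqrt(10 )  , - 2.33 , sqrt(11)/11, sqrt( 3)/3, sqrt(15 ) /3,  sqrt(2 ) , 2, sqrt( 10),sqrt( 17 ),  3*sqrt( 2 ) , 4.63, 5 ] 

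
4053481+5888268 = 9941749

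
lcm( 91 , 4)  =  364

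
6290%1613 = 1451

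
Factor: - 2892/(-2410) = 2^1*3^1*5^(  -  1 ) = 6/5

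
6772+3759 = 10531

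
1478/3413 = 1478/3413 = 0.43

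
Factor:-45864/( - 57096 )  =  7^2*61^( - 1 ) = 49/61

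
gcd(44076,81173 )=1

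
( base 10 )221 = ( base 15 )EB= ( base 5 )1341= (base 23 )9E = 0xdd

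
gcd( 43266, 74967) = 3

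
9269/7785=9269/7785 = 1.19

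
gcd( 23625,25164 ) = 27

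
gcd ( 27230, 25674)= 778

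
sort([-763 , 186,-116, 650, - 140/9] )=[ - 763,-116,-140/9 , 186, 650] 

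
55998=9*6222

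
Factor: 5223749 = 491^1*10639^1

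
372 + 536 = 908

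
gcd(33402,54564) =6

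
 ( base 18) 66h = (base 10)2069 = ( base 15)92e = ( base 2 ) 100000010101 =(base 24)3E5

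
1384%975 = 409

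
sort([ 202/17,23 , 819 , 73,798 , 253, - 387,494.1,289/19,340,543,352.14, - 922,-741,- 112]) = [ - 922, - 741 ,-387, - 112, 202/17, 289/19, 23, 73,253 , 340,352.14,494.1 , 543, 798,  819 ]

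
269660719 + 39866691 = 309527410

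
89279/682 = 89279/682 = 130.91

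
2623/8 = 2623/8 = 327.88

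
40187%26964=13223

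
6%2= 0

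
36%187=36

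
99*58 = 5742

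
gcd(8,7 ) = 1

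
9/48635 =9/48635  =  0.00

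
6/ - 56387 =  - 6/56387 = - 0.00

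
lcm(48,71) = 3408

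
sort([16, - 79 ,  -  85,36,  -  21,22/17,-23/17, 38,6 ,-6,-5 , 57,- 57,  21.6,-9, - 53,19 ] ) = [ - 85,  -  79,-57, - 53,-21 ,  -  9,-6, - 5 , - 23/17 , 22/17,  6, 16,19,21.6,  36 , 38,57] 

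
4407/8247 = 1469/2749 =0.53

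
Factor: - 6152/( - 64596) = 2^1*3^( - 1)*7^( - 1) = 2/21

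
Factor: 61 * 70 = 2^1*5^1*7^1 * 61^1 = 4270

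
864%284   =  12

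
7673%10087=7673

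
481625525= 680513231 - 198887706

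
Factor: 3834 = 2^1*3^3*71^1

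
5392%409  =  75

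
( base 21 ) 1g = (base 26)1B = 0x25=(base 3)1101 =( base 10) 37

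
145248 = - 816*( -178) 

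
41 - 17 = 24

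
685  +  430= 1115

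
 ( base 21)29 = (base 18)2F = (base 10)51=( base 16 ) 33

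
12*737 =8844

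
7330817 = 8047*911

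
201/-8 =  - 201/8= - 25.12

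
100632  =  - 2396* (- 42 ) 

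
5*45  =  225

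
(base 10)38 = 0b100110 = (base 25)1d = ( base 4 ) 212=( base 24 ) 1E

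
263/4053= 263/4053=0.06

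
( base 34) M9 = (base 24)17D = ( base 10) 757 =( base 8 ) 1365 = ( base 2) 1011110101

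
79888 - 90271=- 10383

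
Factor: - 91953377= - 91953377^1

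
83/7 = 11 + 6/7= 11.86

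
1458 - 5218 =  -3760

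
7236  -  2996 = 4240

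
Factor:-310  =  -2^1*5^1 * 31^1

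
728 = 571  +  157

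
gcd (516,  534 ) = 6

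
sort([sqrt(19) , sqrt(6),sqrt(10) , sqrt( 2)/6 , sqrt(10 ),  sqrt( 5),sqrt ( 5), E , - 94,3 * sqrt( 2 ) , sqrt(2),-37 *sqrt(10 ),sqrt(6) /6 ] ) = [ - 37*sqrt( 10 ), - 94,sqrt(2) /6,  sqrt(6)/6,sqrt(2),sqrt(5 ),  sqrt(5), sqrt(6 ),  E , sqrt(10 ) , sqrt(10 ),3*sqrt( 2 ),sqrt ( 19 ) ] 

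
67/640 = 67/640 = 0.10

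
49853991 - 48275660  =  1578331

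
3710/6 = 618+ 1/3 = 618.33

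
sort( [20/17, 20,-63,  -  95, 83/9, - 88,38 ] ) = [ - 95, - 88,  -  63, 20/17, 83/9, 20, 38]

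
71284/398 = 179+21/199=179.11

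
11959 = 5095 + 6864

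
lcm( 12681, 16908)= 50724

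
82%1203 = 82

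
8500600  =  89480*95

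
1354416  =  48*28217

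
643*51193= 32917099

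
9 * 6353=57177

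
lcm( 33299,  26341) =1764847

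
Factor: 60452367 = 3^1*43^1*468623^1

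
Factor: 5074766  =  2^1 * 23^1 * 110321^1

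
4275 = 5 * 855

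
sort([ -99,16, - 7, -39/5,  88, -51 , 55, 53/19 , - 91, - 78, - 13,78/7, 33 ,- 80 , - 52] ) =[ - 99,-91, - 80 ,  -  78, - 52,  -  51, - 13,- 39/5,  -  7, 53/19, 78/7,16,33 , 55,88] 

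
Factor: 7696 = 2^4*13^1 * 37^1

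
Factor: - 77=-7^1*11^1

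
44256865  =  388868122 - 344611257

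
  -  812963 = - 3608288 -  - 2795325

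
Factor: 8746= 2^1* 4373^1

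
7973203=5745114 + 2228089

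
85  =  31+54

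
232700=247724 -15024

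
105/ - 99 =- 2 + 31/33 = - 1.06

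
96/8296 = 12/1037 = 0.01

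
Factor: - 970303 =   -  970303^1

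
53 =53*1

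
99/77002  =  99/77002  =  0.00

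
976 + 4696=5672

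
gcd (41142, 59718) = 6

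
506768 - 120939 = 385829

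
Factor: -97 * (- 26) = 2522  =  2^1*13^1*97^1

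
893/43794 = 893/43794 = 0.02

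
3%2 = 1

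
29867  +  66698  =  96565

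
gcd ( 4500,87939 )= 9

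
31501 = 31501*1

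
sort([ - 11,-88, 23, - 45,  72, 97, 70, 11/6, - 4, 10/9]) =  [-88, - 45,-11, - 4,  10/9,11/6, 23, 70, 72,97]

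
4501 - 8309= - 3808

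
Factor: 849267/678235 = 3^2*5^( - 1 )*197^1*479^1*135647^(-1)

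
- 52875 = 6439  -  59314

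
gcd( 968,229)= 1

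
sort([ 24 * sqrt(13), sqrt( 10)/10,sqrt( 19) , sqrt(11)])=[ sqrt(10)/10 , sqrt( 11),sqrt(19), 24 * sqrt( 13 )]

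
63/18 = 7/2=3.50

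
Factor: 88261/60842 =2^(-1 ) * 29^( - 1) * 1049^(-1 )*88261^1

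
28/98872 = 7/24718  =  0.00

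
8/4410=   4/2205=0.00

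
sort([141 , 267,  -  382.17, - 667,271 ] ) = [ - 667,-382.17,141,267,271 ] 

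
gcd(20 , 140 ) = 20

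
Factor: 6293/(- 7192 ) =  -2^(-3 )*7^1 = -  7/8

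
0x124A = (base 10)4682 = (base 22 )9ei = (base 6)33402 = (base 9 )6372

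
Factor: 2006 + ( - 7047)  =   - 71^2 = -5041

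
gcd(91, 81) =1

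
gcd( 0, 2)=2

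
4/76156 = 1/19039 = 0.00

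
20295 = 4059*5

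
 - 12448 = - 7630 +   -  4818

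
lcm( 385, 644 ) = 35420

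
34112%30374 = 3738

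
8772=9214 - 442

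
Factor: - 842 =-2^1*421^1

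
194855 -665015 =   -  470160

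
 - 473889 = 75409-549298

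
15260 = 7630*2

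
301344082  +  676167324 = 977511406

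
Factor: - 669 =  - 3^1*223^1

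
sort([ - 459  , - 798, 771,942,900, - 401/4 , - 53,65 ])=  [-798, - 459,-401/4, - 53,65 , 771 , 900,942 ]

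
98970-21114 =77856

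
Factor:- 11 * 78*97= - 2^1*3^1 * 11^1 * 13^1 * 97^1 = - 83226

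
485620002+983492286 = 1469112288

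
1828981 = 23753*77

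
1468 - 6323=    - 4855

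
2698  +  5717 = 8415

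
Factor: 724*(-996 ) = - 2^4*3^1*83^1*181^1 = -721104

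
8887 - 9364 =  - 477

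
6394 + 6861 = 13255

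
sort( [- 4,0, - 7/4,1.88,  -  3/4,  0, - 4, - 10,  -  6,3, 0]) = [ - 10, - 6, - 4, -4, - 7/4, - 3/4, 0, 0 , 0, 1.88, 3]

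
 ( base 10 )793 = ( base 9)1071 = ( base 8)1431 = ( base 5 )11133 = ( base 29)ra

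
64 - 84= -20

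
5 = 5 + 0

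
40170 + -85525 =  - 45355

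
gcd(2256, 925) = 1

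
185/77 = 2 + 31/77 = 2.40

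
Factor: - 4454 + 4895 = 441 = 3^2*7^2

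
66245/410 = 161 + 47/82  =  161.57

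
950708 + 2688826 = 3639534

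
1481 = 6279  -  4798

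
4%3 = 1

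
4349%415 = 199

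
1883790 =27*69770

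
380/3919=380/3919  =  0.10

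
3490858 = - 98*( - 35621)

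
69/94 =69/94 = 0.73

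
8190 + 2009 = 10199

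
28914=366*79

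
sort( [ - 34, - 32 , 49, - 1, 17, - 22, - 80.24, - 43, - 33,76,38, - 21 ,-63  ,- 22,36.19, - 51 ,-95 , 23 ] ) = [-95 , - 80.24, - 63, - 51, - 43,-34, - 33, - 32, - 22, - 22, - 21,  -  1, 17,  23,  36.19,38,  49, 76] 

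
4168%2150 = 2018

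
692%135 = 17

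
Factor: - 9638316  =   - 2^2 *3^2 * 79^1* 3389^1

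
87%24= 15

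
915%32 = 19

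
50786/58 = 875 + 18/29 = 875.62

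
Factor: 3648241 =3648241^1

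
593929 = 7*84847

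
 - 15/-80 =3/16 = 0.19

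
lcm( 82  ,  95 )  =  7790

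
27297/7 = 27297/7=3899.57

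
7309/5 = 7309/5=1461.80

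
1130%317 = 179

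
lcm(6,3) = 6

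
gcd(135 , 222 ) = 3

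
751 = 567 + 184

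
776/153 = 776/153 = 5.07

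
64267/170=64267/170 = 378.04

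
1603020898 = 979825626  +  623195272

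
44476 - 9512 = 34964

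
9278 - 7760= 1518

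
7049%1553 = 837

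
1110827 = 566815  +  544012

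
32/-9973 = -1 + 9941/9973 = - 0.00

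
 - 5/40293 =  - 1 + 40288/40293= - 0.00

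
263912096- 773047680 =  - 509135584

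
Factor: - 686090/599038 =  - 343045/299519 = -  5^1*11^(  -  1) * 19^1* 23^1 *73^( - 1 )*157^1 * 373^( - 1) 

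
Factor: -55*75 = -3^1* 5^3  *  11^1 = -4125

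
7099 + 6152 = 13251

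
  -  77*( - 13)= 1001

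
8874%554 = 10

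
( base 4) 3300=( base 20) c0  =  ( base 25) 9F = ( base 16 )F0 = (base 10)240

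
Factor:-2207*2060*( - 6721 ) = 30556488820 = 2^2*5^1*11^1 * 13^1*47^1*103^1 * 2207^1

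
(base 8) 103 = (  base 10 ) 67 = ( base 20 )37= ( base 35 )1W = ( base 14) 4B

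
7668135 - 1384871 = 6283264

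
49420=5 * 9884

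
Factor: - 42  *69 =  -2^1*3^2*7^1*23^1=- 2898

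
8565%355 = 45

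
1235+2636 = 3871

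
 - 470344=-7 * 67192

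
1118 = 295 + 823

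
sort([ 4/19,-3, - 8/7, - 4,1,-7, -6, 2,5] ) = [ - 7, - 6, - 4, - 3, - 8/7, 4/19,1,2,5 ]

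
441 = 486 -45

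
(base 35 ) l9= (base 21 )1E9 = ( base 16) 2e8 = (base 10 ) 744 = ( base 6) 3240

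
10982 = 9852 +1130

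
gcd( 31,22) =1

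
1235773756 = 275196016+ 960577740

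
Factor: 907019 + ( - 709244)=3^3 *5^2*293^1 = 197775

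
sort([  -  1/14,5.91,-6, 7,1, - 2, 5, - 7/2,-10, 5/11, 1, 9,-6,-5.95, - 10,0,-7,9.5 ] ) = [ - 10, - 10, - 7,-6, - 6,-5.95, - 7/2, - 2, - 1/14, 0, 5/11, 1,1,  5,  5.91, 7,9,9.5 ] 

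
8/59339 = 8/59339 = 0.00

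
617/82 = 7 + 43/82 = 7.52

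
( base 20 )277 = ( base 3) 1022002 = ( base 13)57b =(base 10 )947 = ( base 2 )1110110011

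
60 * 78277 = 4696620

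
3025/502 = 6 + 13/502 = 6.03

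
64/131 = 64/131 = 0.49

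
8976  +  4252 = 13228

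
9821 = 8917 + 904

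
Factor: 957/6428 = 2^(-2)*3^1*11^1  *  29^1*1607^(  -  1) 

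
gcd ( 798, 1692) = 6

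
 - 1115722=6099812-7215534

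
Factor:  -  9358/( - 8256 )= 2^( - 5 )*3^(-1)*43^( - 1 )*4679^1 = 4679/4128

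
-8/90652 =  - 2/22663  =  -  0.00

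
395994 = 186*2129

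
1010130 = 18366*55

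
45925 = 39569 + 6356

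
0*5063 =0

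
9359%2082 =1031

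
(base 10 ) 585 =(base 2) 1001001001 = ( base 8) 1111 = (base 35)gp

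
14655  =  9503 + 5152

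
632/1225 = 632/1225 = 0.52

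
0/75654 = 0 = 0.00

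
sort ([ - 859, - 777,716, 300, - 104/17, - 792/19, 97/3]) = [ - 859, - 777,  -  792/19, - 104/17, 97/3, 300, 716]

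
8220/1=8220  =  8220.00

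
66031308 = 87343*756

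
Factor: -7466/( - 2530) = 5^( - 1)*11^(-1) * 23^(-1)*3733^1 = 3733/1265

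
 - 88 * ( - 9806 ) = 862928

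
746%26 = 18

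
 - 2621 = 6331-8952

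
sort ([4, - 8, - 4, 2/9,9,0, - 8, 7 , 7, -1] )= [ - 8, - 8,  -  4, - 1 , 0, 2/9, 4,7, 7,9 ]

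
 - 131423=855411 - 986834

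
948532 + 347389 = 1295921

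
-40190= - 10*4019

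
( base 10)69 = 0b1000101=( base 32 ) 25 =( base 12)59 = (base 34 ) 21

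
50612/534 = 94 +208/267=94.78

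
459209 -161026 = 298183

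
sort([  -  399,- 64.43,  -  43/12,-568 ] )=[ - 568,-399 , - 64.43, -43/12 ]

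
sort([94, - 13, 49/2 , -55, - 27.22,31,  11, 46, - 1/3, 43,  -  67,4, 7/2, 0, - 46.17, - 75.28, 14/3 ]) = [-75.28,- 67,  -  55, - 46.17, - 27.22, - 13,-1/3,0,7/2,4, 14/3, 11, 49/2 , 31,43, 46,  94 ]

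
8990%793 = 267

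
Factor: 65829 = 3^1*21943^1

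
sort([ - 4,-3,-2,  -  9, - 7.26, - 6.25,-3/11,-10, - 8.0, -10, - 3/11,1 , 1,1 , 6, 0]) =[ - 10,-10, - 9,- 8.0, - 7.26, - 6.25, - 4,  -  3, - 2,-3/11, - 3/11, 0, 1,1,1 , 6 ] 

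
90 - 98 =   -  8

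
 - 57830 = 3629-61459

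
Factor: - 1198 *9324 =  - 2^3*3^2*7^1*37^1*599^1 = - 11170152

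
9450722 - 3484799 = 5965923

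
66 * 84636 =5585976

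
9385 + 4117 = 13502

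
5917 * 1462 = 8650654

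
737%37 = 34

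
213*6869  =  1463097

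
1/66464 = 1/66464 = 0.00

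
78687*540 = 42490980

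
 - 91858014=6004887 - 97862901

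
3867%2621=1246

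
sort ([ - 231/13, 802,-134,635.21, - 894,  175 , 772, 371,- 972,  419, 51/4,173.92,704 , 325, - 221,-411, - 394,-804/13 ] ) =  [ - 972, - 894,  -  411, - 394,-221, - 134, - 804/13, - 231/13,  51/4, 173.92,175,325, 371,419,635.21, 704,772,802 ] 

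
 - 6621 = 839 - 7460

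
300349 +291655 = 592004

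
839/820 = 839/820 = 1.02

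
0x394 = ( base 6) 4124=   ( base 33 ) rp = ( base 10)916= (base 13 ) 556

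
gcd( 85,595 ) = 85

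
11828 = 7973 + 3855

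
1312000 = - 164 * (  -  8000 )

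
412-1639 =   -  1227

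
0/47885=0 =0.00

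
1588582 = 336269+1252313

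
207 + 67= 274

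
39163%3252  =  139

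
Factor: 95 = 5^1*19^1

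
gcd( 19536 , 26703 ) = 3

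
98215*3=294645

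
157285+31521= 188806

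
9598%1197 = 22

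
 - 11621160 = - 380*30582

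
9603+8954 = 18557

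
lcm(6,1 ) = 6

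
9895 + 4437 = 14332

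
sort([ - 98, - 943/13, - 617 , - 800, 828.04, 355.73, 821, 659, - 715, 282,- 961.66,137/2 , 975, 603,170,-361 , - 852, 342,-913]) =[ - 961.66,  -  913, - 852  ,-800, - 715 , - 617,-361,-98, - 943/13, 137/2, 170, 282,342, 355.73, 603,659,821, 828.04, 975] 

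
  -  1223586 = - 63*19422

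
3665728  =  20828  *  176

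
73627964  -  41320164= 32307800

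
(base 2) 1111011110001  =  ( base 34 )6sx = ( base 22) G81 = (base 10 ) 7921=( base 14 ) 2C5B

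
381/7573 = 381/7573  =  0.05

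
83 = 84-1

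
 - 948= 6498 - 7446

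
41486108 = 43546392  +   - 2060284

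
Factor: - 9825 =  - 3^1*5^2*131^1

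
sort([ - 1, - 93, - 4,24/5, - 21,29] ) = [ - 93  , - 21, - 4,  -  1, 24/5, 29]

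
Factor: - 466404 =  - 2^2*3^1 * 38867^1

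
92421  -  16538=75883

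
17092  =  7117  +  9975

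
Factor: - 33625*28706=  - 2^1*5^3*31^1 * 269^1*463^1 =-965239250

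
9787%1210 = 107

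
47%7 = 5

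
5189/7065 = 5189/7065 = 0.73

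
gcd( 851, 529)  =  23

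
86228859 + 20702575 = 106931434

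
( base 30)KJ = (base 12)437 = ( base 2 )1001101011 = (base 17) 227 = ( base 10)619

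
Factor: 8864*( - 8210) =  - 2^6*5^1*277^1* 821^1=- 72773440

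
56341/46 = 56341/46 =1224.80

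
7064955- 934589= 6130366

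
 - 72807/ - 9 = 24269/3 = 8089.67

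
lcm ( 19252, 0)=0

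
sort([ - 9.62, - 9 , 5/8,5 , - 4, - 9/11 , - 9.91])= [ - 9.91 , - 9.62, - 9, - 4 , - 9/11 , 5/8,5]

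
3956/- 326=-13 + 141/163= - 12.13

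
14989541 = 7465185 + 7524356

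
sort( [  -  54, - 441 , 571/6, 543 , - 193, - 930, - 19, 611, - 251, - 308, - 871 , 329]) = [ - 930, -871, - 441, -308, - 251, - 193, - 54, - 19,571/6,329, 543, 611 ]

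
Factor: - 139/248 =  -2^( - 3) * 31^( - 1)*139^1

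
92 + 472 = 564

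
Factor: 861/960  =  287/320 = 2^( - 6)*5^( - 1 )* 7^1  *  41^1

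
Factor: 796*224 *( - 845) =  -150666880 = - 2^7*5^1 *7^1*13^2 * 199^1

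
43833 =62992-19159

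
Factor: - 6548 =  - 2^2*1637^1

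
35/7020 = 7/1404 = 0.00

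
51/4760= 3/280= 0.01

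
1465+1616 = 3081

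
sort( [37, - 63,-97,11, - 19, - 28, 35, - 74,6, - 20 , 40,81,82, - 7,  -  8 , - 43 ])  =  [ - 97, - 74, - 63, - 43, - 28, - 20, - 19, - 8, - 7, 6,11, 35, 37,40, 81, 82]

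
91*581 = 52871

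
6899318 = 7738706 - 839388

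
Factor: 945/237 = 3^2*5^1*7^1 * 79^( - 1)= 315/79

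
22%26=22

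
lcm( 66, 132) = 132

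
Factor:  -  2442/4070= - 3/5 = -  3^1*5^( - 1 )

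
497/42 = 71/6=11.83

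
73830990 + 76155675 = 149986665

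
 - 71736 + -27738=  - 99474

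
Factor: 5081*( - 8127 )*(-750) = 30969965250 = 2^1*3^4*5^3*7^1*43^1 * 5081^1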